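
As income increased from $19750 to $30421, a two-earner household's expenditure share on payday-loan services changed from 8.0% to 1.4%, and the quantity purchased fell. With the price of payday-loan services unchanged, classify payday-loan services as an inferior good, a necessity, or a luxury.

inferior good

Quantity demanded falls as income rises, so η < 0.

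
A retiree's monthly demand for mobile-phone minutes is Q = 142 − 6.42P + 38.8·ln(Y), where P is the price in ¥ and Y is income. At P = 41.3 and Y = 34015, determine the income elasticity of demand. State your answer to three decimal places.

At P = 41.3, Y = 34015: Q = 281.715.
Holding P constant, ∂Q/∂Y = 38.8/Y = 0.00114067.
η_Y = (∂Q/∂Y)·(Y/Q) = 0.00114067 × (34015/281.715) = 0.138.

0.138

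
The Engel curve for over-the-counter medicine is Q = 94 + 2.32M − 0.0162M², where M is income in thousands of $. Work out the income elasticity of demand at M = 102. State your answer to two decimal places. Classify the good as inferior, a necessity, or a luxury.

At M = 102: Q = 162.0952.
dQ/dM = 2.32 − 0.0324M = -0.98480.
η = (dQ/dM)·(M/Q) = -0.98480 × (102/162.0952) = -0.62.
η < 0 ⇒ inferior good.

-0.62 (inferior good)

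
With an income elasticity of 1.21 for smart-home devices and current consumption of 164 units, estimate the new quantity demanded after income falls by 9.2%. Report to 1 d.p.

145.7

%ΔQ ≈ η × %ΔI = 1.21 × (-9.2%) = -11.132%.
New Q ≈ 164 × (1 − 0.11132) = 145.7.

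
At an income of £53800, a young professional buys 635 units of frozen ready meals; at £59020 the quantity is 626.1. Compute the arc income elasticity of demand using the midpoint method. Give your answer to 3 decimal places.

ΔQ = 626.1 − 635 = -8.9; midpoint Q̄ = (635 + 626.1)/2 = 630.55.
ΔI = 59020 − 53800 = 5220; midpoint Ī = (53800 + 59020)/2 = 56410.
η = (ΔQ/Q̄) ÷ (ΔI/Ī) = (-8.9/630.55) ÷ (5220/56410) = -0.153.

-0.153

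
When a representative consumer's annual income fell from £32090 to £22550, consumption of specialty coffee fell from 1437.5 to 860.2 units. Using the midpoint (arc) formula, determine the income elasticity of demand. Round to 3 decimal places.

1.439

ΔQ = 860.2 − 1437.5 = -577.3; midpoint Q̄ = (1437.5 + 860.2)/2 = 1148.85.
ΔI = 22550 − 32090 = -9540; midpoint Ī = (32090 + 22550)/2 = 27320.
η = (ΔQ/Q̄) ÷ (ΔI/Ī) = (-577.3/1148.85) ÷ (-9540/27320) = 1.439.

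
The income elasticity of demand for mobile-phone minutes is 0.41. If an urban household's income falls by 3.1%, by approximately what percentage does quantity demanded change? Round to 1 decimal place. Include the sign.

%ΔQ ≈ η × %ΔI = 0.41 × (-3.1%) = -1.3%.

-1.3%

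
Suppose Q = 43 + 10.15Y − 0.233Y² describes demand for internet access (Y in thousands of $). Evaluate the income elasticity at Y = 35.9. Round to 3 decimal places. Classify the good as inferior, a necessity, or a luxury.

At Y = 35.9: Q = 107.0923.
dQ/dY = 10.15 − 0.466Y = -6.57940.
η = (dQ/dY)·(Y/Q) = -6.57940 × (35.9/107.0923) = -2.206.
η < 0 ⇒ inferior good.

-2.206 (inferior good)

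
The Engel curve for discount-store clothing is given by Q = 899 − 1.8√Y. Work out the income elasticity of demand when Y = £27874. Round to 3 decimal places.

-0.251

At Y = 27874: Q = 598.481.
dQ/dY = -1.8/(2√Y) = -0.00539067 at this income.
η = (dQ/dY)·(Y/Q) = -0.00539067 × (27874/598.481) = -0.251.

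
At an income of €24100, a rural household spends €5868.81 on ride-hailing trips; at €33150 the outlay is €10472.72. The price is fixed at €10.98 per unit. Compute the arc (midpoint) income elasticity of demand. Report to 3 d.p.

With a constant price, Q₁ = 5868.81/10.98 = 534.500 and Q₂ = 10472.72/10.98 = 953.800 (equivalently, work directly with expenditure since P cancels).
Midpoint %ΔQ = (10472.72 − 5868.81)/8170.77 = 0.56346; midpoint %ΔI = (33150 − 24100)/28625 = 0.31616.
η = 0.56346 / 0.31616 = 1.782.

1.782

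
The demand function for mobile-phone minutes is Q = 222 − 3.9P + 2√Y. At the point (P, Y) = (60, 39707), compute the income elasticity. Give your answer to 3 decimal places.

At P = 60, Y = 39707: Q = 386.532.
Holding P constant, ∂Q/∂Y = 2/(2√Y) = 0.00501841.
η_Y = (∂Q/∂Y)·(Y/Q) = 0.00501841 × (39707/386.532) = 0.516.

0.516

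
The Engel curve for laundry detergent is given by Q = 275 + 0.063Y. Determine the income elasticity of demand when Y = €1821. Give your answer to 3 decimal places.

At Y = 1821: Q = 389.723.
dQ/dY = 0.063.
η = (dQ/dY)·(Y/Q) = 0.063 × (1821/389.723) = 0.294.

0.294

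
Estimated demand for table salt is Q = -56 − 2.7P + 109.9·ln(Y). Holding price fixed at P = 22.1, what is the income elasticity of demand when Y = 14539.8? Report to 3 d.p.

At P = 22.1, Y = 14539.8: Q = 937.682.
Holding P constant, ∂Q/∂Y = 109.9/Y = 0.00755856.
η_Y = (∂Q/∂Y)·(Y/Q) = 0.00755856 × (14539.8/937.682) = 0.117.

0.117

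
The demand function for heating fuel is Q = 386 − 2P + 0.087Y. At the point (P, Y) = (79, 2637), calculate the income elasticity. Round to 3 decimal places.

At P = 79, Y = 2637: Q = 457.419.
Holding P constant, ∂Q/∂Y = 0.087.
η_Y = (∂Q/∂Y)·(Y/Q) = 0.087 × (2637/457.419) = 0.502.

0.502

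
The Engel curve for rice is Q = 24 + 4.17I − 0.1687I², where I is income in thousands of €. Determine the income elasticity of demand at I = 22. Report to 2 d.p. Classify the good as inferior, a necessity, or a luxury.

-2.10 (inferior good)

At I = 22: Q = 34.0892.
dQ/dI = 4.17 − 0.3374I = -3.25280.
η = (dQ/dI)·(I/Q) = -3.25280 × (22/34.0892) = -2.10.
η < 0 ⇒ inferior good.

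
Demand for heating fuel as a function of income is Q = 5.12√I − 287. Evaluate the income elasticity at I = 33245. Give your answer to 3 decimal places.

At I = 33245: Q = 646.540.
dQ/dI = 5.12/(2√I) = 0.0140403 at this income.
η = (dQ/dI)·(I/Q) = 0.0140403 × (33245/646.540) = 0.722.

0.722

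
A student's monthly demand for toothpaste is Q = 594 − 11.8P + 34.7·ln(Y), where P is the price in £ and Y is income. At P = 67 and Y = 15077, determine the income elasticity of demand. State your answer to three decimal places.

0.253

At P = 67, Y = 15077: Q = 137.246.
Holding P constant, ∂Q/∂Y = 34.7/Y = 0.00230152.
η_Y = (∂Q/∂Y)·(Y/Q) = 0.00230152 × (15077/137.246) = 0.253.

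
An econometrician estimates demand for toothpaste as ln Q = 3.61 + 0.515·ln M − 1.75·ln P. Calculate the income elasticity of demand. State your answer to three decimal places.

0.515

In a log-linear demand, the coefficient on ln M is the income elasticity.
So η = 0.515.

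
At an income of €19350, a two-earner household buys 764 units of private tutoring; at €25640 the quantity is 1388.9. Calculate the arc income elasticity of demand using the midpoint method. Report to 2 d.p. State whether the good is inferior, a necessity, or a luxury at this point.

ΔQ = 1388.9 − 764 = 624.9; midpoint Q̄ = (764 + 1388.9)/2 = 1076.45.
ΔI = 25640 − 19350 = 6290; midpoint Ī = (19350 + 25640)/2 = 22495.
η = (ΔQ/Q̄) ÷ (ΔI/Ī) = (624.9/1076.45) ÷ (6290/22495) = 2.08.
η > 1 ⇒ luxury.

2.08 (luxury)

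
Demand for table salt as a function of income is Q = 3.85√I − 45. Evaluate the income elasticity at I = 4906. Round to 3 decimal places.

At I = 4906: Q = 224.665.
dQ/dI = 3.85/(2√I) = 0.0274832 at this income.
η = (dQ/dI)·(I/Q) = 0.0274832 × (4906/224.665) = 0.600.

0.600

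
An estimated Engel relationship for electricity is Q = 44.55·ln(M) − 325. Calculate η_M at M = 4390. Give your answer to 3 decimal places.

0.916

At M = 4390: Q = 48.645.
dQ/dM = 44.55/M = 0.0101481 at this income.
η = (dQ/dM)·(M/Q) = 0.0101481 × (4390/48.645) = 0.916.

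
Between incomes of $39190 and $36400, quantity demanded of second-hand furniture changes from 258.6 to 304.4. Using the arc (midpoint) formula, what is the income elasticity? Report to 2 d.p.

-2.20

ΔQ = 304.4 − 258.6 = 45.8; midpoint Q̄ = (258.6 + 304.4)/2 = 281.5.
ΔI = 36400 − 39190 = -2790; midpoint Ī = (39190 + 36400)/2 = 37795.
η = (ΔQ/Q̄) ÷ (ΔI/Ī) = (45.8/281.5) ÷ (-2790/37795) = -2.20.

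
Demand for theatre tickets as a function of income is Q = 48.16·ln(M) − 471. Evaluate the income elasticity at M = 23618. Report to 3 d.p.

At M = 23618: Q = 13.960.
dQ/dM = 48.16/M = 0.00203912 at this income.
η = (dQ/dM)·(M/Q) = 0.00203912 × (23618/13.960) = 3.450.

3.450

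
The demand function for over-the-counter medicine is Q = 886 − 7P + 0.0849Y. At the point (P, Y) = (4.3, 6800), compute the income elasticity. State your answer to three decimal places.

0.403

At P = 4.3, Y = 6800: Q = 1433.220.
Holding P constant, ∂Q/∂Y = 0.0849.
η_Y = (∂Q/∂Y)·(Y/Q) = 0.0849 × (6800/1433.220) = 0.403.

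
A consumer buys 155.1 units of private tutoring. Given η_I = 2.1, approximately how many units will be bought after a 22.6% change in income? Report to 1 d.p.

%ΔQ ≈ η × %ΔI = 2.1 × 22.6% = 47.46%.
New Q ≈ 155.1 × (1 + 0.4746) = 228.7.

228.7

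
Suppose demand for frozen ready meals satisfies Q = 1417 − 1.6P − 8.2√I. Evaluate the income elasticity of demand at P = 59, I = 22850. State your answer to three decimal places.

-7.461

At P = 59, I = 22850: Q = 83.070.
Holding P constant, ∂Q/∂I = -8.2/(2√I) = -0.0271232.
η_I = (∂Q/∂I)·(I/Q) = -0.0271232 × (22850/83.070) = -7.461.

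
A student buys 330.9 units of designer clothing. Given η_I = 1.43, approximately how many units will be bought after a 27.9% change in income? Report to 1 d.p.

%ΔQ ≈ η × %ΔI = 1.43 × 27.9% = 39.897%.
New Q ≈ 330.9 × (1 + 0.39897) = 462.9.

462.9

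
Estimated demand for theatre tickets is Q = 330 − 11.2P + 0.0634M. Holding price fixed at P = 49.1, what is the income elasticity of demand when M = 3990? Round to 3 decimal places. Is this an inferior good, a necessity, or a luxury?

At P = 49.1, M = 3990: Q = 33.046.
Holding P constant, ∂Q/∂M = 0.0634.
η_M = (∂Q/∂M)·(M/Q) = 0.0634 × (3990/33.046) = 7.655.
Since η > 1, this is a luxury.

7.655 (luxury)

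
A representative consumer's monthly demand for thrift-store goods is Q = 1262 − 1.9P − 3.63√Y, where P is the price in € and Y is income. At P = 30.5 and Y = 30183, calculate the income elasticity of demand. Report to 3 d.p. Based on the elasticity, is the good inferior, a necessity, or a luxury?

At P = 30.5, Y = 30183: Q = 573.401.
Holding P constant, ∂Q/∂Y = -3.63/(2√Y) = -0.0104471.
η_Y = (∂Q/∂Y)·(Y/Q) = -0.0104471 × (30183/573.401) = -0.550.
Since η < 0, this is an inferior good.

-0.550 (inferior good)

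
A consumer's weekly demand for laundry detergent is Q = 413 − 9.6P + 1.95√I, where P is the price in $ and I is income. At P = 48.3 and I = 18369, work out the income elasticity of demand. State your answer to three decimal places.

0.619

At P = 48.3, I = 18369: Q = 213.608.
Holding P constant, ∂Q/∂I = 1.95/(2√I) = 0.00719386.
η_I = (∂Q/∂I)·(I/Q) = 0.00719386 × (18369/213.608) = 0.619.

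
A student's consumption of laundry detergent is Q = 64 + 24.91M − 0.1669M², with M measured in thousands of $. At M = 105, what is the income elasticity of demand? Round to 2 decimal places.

-1.27

At M = 105: Q = 839.4775.
dQ/dM = 24.91 − 0.3338M = -10.13900.
η = (dQ/dM)·(M/Q) = -10.13900 × (105/839.4775) = -1.27.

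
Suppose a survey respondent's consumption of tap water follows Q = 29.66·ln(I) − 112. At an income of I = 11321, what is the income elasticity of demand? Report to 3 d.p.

At I = 11321: Q = 164.859.
dQ/dI = 29.66/I = 0.00261991 at this income.
η = (dQ/dI)·(I/Q) = 0.00261991 × (11321/164.859) = 0.180.

0.180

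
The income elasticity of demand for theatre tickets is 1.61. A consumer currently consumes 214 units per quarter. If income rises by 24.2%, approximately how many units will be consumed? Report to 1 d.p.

%ΔQ ≈ η × %ΔI = 1.61 × 24.2% = 38.962%.
New Q ≈ 214 × (1 + 0.38962) = 297.4.

297.4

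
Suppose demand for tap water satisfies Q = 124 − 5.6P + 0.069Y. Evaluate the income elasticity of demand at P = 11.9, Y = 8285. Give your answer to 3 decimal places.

At P = 11.9, Y = 8285: Q = 629.025.
Holding P constant, ∂Q/∂Y = 0.069.
η_Y = (∂Q/∂Y)·(Y/Q) = 0.069 × (8285/629.025) = 0.909.

0.909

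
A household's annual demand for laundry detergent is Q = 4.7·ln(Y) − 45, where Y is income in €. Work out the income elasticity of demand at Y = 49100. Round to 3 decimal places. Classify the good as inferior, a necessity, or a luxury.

At Y = 49100: Q = 5.768.
dQ/dY = 4.7/Y = 0.000095723 at this income.
η = (dQ/dY)·(Y/Q) = 0.000095723 × (49100/5.768) = 0.815.
Since 0 < η < 1, the good is a necessity.

0.815 (necessity)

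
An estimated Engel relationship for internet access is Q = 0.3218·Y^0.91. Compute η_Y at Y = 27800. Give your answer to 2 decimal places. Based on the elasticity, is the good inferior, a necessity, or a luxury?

For Q = A·Y^β the income elasticity is constant and equal to β.
Here β = 0.91, so η = 0.91.
Since 0 < η < 1, the good is a necessity.

0.91 (necessity)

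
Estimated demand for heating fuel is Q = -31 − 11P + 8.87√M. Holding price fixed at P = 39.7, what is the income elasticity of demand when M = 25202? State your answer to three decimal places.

0.749

At P = 39.7, M = 25202: Q = 940.425.
Holding P constant, ∂Q/∂M = 8.87/(2√M) = 0.0279368.
η_M = (∂Q/∂M)·(M/Q) = 0.0279368 × (25202/940.425) = 0.749.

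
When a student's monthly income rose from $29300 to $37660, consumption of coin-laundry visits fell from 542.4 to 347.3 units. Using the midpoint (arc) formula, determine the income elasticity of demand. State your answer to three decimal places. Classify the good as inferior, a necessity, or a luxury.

ΔQ = 347.3 − 542.4 = -195.1; midpoint Q̄ = (542.4 + 347.3)/2 = 444.85.
ΔI = 37660 − 29300 = 8360; midpoint Ī = (29300 + 37660)/2 = 33480.
η = (ΔQ/Q̄) ÷ (ΔI/Ī) = (-195.1/444.85) ÷ (8360/33480) = -1.756.
η < 0 ⇒ inferior good.

-1.756 (inferior good)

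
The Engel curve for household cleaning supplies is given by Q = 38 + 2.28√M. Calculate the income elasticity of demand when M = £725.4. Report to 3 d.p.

At M = 725.4: Q = 99.408.
dQ/dM = 2.28/(2√M) = 0.0423269 at this income.
η = (dQ/dM)·(M/Q) = 0.0423269 × (725.4/99.408) = 0.309.

0.309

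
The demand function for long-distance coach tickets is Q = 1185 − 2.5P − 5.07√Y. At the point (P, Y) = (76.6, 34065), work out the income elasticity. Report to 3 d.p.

At P = 76.6, Y = 34065: Q = 57.745.
Holding P constant, ∂Q/∂Y = -5.07/(2√Y) = -0.0137348.
η_Y = (∂Q/∂Y)·(Y/Q) = -0.0137348 × (34065/57.745) = -8.102.

-8.102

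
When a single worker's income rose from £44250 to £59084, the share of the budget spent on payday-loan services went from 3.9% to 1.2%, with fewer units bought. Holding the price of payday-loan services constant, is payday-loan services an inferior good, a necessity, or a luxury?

inferior good

Quantity demanded falls as income rises, so η < 0.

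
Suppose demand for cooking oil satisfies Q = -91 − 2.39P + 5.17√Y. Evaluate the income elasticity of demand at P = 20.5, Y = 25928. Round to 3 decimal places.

0.601

At P = 20.5, Y = 25928: Q = 692.487.
Holding P constant, ∂Q/∂Y = 5.17/(2√Y) = 0.0160537.
η_Y = (∂Q/∂Y)·(Y/Q) = 0.0160537 × (25928/692.487) = 0.601.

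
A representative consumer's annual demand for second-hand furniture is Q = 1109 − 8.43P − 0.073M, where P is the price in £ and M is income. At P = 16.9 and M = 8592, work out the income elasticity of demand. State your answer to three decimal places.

At P = 16.9, M = 8592: Q = 339.317.
Holding P constant, ∂Q/∂M = −0.073.
η_M = (∂Q/∂M)·(M/Q) = -0.073 × (8592/339.317) = -1.848.

-1.848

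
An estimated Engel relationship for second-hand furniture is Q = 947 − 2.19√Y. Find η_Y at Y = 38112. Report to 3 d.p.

At Y = 38112: Q = 519.462.
dQ/dY = -2.19/(2√Y) = -0.00560897 at this income.
η = (dQ/dY)·(Y/Q) = -0.00560897 × (38112/519.462) = -0.412.

-0.412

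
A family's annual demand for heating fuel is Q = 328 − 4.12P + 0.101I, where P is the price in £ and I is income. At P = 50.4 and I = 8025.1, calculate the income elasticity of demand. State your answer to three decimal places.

0.871

At P = 50.4, I = 8025.1: Q = 930.887.
Holding P constant, ∂Q/∂I = 0.101.
η_I = (∂Q/∂I)·(I/Q) = 0.101 × (8025.1/930.887) = 0.871.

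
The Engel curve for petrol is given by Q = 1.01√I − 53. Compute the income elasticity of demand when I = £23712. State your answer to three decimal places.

0.758

At I = 23712: Q = 102.527.
dQ/dI = 1.01/(2√I) = 0.0032795 at this income.
η = (dQ/dI)·(I/Q) = 0.0032795 × (23712/102.527) = 0.758.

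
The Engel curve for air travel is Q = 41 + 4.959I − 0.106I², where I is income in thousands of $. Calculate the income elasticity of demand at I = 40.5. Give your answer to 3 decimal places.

-2.161

At I = 40.5: Q = 67.9730.
dQ/dI = 4.959 − 0.212I = -3.62700.
η = (dQ/dI)·(I/Q) = -3.62700 × (40.5/67.9730) = -2.161.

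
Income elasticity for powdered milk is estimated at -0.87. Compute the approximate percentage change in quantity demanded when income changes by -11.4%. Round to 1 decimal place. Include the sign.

9.9%

%ΔQ ≈ η × %ΔI = -0.87 × (-11.4%) = 9.9%.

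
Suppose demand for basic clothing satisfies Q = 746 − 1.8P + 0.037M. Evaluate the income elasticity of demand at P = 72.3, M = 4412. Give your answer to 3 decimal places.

At P = 72.3, M = 4412: Q = 779.104.
Holding P constant, ∂Q/∂M = 0.037.
η_M = (∂Q/∂M)·(M/Q) = 0.037 × (4412/779.104) = 0.210.

0.210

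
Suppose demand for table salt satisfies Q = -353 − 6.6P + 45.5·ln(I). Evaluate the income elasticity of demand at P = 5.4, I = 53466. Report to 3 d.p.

At P = 5.4, I = 53466: Q = 106.709.
Holding P constant, ∂Q/∂I = 45.5/I = 0.000851008.
η_I = (∂Q/∂I)·(I/Q) = 0.000851008 × (53466/106.709) = 0.426.

0.426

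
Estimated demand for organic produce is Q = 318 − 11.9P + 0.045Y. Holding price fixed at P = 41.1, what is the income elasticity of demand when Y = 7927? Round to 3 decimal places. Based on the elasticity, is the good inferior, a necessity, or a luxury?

1.922 (luxury)

At P = 41.1, Y = 7927: Q = 185.625.
Holding P constant, ∂Q/∂Y = 0.045.
η_Y = (∂Q/∂Y)·(Y/Q) = 0.045 × (7927/185.625) = 1.922.
Since η > 1, this is a luxury.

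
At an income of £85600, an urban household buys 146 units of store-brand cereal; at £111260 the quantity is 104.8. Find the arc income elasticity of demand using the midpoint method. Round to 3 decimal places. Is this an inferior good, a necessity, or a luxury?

ΔQ = 104.8 − 146 = -41.2; midpoint Q̄ = (146 + 104.8)/2 = 125.4.
ΔI = 111260 − 85600 = 25660; midpoint Ī = (85600 + 111260)/2 = 98430.
η = (ΔQ/Q̄) ÷ (ΔI/Ī) = (-41.2/125.4) ÷ (25660/98430) = -1.260.
η < 0 ⇒ inferior good.

-1.260 (inferior good)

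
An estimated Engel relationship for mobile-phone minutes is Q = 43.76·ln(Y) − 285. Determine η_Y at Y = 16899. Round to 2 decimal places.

0.31

At Y = 16899: Q = 141.004.
dQ/dY = 43.76/Y = 0.0025895 at this income.
η = (dQ/dY)·(Y/Q) = 0.0025895 × (16899/141.004) = 0.31.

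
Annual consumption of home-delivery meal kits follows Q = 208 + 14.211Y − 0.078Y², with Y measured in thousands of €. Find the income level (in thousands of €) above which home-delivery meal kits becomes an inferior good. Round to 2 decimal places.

dQ/dY = 14.211 − 0.156Y.
The good is inferior where dQ/dY < 0. Setting dQ/dY = 0 gives Y = 14.211 / 0.156 = 91.10.

91.10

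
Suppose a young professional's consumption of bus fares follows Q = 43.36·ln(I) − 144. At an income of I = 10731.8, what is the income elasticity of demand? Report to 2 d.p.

0.17

At I = 10731.8: Q = 258.423.
dQ/dI = 43.36/I = 0.00404033 at this income.
η = (dQ/dI)·(I/Q) = 0.00404033 × (10731.8/258.423) = 0.17.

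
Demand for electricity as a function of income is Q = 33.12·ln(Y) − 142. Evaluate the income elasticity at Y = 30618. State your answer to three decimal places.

0.166

At Y = 30618: Q = 200.108.
dQ/dY = 33.12/Y = 0.00108172 at this income.
η = (dQ/dY)·(Y/Q) = 0.00108172 × (30618/200.108) = 0.166.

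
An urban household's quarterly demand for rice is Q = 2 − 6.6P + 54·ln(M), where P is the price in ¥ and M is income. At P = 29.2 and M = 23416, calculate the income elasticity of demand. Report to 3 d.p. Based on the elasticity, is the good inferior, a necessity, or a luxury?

0.153 (necessity)

At P = 29.2, M = 23416: Q = 352.583.
Holding P constant, ∂Q/∂M = 54/M = 0.00230612.
η_M = (∂Q/∂M)·(M/Q) = 0.00230612 × (23416/352.583) = 0.153.
Since 0 < η < 1, this is a necessity.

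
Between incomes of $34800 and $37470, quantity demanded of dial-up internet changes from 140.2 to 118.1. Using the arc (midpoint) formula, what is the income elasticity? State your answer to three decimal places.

ΔQ = 118.1 − 140.2 = -22.1; midpoint Q̄ = (140.2 + 118.1)/2 = 129.15.
ΔI = 37470 − 34800 = 2670; midpoint Ī = (34800 + 37470)/2 = 36135.
η = (ΔQ/Q̄) ÷ (ΔI/Ī) = (-22.1/129.15) ÷ (2670/36135) = -2.316.

-2.316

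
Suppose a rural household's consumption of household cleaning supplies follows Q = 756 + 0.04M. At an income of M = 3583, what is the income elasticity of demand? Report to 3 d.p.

At M = 3583: Q = 899.320.
dQ/dM = 0.04.
η = (dQ/dM)·(M/Q) = 0.04 × (3583/899.320) = 0.159.

0.159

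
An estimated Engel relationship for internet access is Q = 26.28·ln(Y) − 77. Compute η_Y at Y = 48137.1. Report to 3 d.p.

0.127

At Y = 48137.1: Q = 206.346.
dQ/dY = 26.28/Y = 0.000545941 at this income.
η = (dQ/dY)·(Y/Q) = 0.000545941 × (48137.1/206.346) = 0.127.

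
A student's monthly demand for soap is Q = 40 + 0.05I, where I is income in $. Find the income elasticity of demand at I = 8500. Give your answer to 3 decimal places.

0.914

At I = 8500: Q = 465.000.
dQ/dI = 0.05.
η = (dQ/dI)·(I/Q) = 0.05 × (8500/465.000) = 0.914.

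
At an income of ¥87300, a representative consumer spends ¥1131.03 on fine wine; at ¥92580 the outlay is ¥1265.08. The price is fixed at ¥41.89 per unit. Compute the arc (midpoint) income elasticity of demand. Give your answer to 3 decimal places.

1.906

With a constant price, Q₁ = 1131.03/41.89 = 27.000 and Q₂ = 1265.08/41.89 = 30.200 (equivalently, work directly with expenditure since P cancels).
Midpoint %ΔQ = (1265.08 − 1131.03)/1198.05 = 0.11189; midpoint %ΔI = (92580 − 87300)/89940 = 0.05871.
η = 0.11189 / 0.05871 = 1.906.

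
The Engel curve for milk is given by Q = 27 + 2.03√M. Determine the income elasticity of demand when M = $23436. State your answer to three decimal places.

At M = 23436: Q = 337.769.
dQ/dM = 2.03/(2√M) = 0.00663016 at this income.
η = (dQ/dM)·(M/Q) = 0.00663016 × (23436/337.769) = 0.460.

0.460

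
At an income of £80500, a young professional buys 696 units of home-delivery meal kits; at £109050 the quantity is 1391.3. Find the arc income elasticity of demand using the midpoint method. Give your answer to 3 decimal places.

ΔQ = 1391.3 − 696 = 695.3; midpoint Q̄ = (696 + 1391.3)/2 = 1043.65.
ΔI = 109050 − 80500 = 28550; midpoint Ī = (80500 + 109050)/2 = 94775.
η = (ΔQ/Q̄) ÷ (ΔI/Ī) = (695.3/1043.65) ÷ (28550/94775) = 2.212.

2.212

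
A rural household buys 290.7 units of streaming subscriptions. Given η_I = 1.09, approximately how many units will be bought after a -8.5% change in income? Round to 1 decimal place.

%ΔQ ≈ η × %ΔI = 1.09 × (-8.5%) = -9.265%.
New Q ≈ 290.7 × (1 − 0.09265) = 263.8.

263.8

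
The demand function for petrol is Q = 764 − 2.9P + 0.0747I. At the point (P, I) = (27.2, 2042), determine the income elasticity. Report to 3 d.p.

0.182

At P = 27.2, I = 2042: Q = 837.657.
Holding P constant, ∂Q/∂I = 0.0747.
η_I = (∂Q/∂I)·(I/Q) = 0.0747 × (2042/837.657) = 0.182.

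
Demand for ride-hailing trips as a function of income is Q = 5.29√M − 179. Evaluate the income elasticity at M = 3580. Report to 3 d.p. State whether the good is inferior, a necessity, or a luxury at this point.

1.151 (luxury)

At M = 3580: Q = 137.517.
dQ/dM = 5.29/(2√M) = 0.0442063 at this income.
η = (dQ/dM)·(M/Q) = 0.0442063 × (3580/137.517) = 1.151.
Since η > 1, the good is a luxury.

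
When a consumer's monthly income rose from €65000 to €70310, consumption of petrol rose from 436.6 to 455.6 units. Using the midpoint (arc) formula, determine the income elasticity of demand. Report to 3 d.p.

0.543

ΔQ = 455.6 − 436.6 = 19; midpoint Q̄ = (436.6 + 455.6)/2 = 446.1.
ΔI = 70310 − 65000 = 5310; midpoint Ī = (65000 + 70310)/2 = 67655.
η = (ΔQ/Q̄) ÷ (ΔI/Ī) = (19/446.1) ÷ (5310/67655) = 0.543.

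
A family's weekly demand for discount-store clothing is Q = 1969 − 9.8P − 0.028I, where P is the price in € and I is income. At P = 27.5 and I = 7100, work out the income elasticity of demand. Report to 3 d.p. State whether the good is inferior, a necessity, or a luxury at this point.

-0.132 (inferior good)

At P = 27.5, I = 7100: Q = 1500.700.
Holding P constant, ∂Q/∂I = −0.028.
η_I = (∂Q/∂I)·(I/Q) = -0.028 × (7100/1500.700) = -0.132.
Since η < 0, this is an inferior good.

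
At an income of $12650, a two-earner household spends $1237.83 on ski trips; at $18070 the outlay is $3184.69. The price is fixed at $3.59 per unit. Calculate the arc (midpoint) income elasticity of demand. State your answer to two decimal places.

2.50

With a constant price, Q₁ = 1237.83/3.59 = 344.799 and Q₂ = 3184.69/3.59 = 887.100 (equivalently, work directly with expenditure since P cancels).
Midpoint %ΔQ = (3184.69 − 1237.83)/2211.26 = 0.88043; midpoint %ΔI = (18070 − 12650)/15360 = 0.35286.
η = 0.88043 / 0.35286 = 2.50.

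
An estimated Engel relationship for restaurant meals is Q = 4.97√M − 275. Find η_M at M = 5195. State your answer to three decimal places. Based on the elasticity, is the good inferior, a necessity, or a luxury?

At M = 5195: Q = 83.219.
dQ/dM = 4.97/(2√M) = 0.0344773 at this income.
η = (dQ/dM)·(M/Q) = 0.0344773 × (5195/83.219) = 2.152.
Since η > 1, the good is a luxury.

2.152 (luxury)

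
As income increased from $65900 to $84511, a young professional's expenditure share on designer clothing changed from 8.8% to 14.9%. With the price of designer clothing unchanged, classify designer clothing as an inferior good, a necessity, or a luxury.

The budget share rises as income rises, so η > 1.

luxury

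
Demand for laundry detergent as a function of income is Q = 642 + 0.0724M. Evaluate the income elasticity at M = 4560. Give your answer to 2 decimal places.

0.34

At M = 4560: Q = 972.144.
dQ/dM = 0.0724.
η = (dQ/dM)·(M/Q) = 0.0724 × (4560/972.144) = 0.34.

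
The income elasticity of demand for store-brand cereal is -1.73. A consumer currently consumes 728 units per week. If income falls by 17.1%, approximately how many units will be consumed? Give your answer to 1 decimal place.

943.4

%ΔQ ≈ η × %ΔI = -1.73 × (-17.1%) = 29.583%.
New Q ≈ 728 × (1 + 0.29583) = 943.4.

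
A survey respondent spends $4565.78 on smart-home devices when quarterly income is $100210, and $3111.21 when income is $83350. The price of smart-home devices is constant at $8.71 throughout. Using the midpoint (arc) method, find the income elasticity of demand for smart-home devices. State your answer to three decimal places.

With a constant price, Q₁ = 4565.78/8.71 = 524.200 and Q₂ = 3111.21/8.71 = 357.200 (equivalently, work directly with expenditure since P cancels).
Midpoint %ΔQ = (3111.21 − 4565.78)/3838.50 = -0.37894; midpoint %ΔI = (83350 − 100210)/91780 = -0.18370.
η = -0.37894 / -0.18370 = 2.063.

2.063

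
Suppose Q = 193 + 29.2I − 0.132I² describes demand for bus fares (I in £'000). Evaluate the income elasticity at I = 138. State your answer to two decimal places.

-0.58

At I = 138: Q = 1708.7920.
dQ/dI = 29.2 − 0.264I = -7.23200.
η = (dQ/dI)·(I/Q) = -7.23200 × (138/1708.7920) = -0.58.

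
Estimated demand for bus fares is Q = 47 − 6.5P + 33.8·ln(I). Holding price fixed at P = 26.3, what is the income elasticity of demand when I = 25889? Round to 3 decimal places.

At P = 26.3, I = 25889: Q = 219.511.
Holding P constant, ∂Q/∂I = 33.8/I = 0.00130557.
η_I = (∂Q/∂I)·(I/Q) = 0.00130557 × (25889/219.511) = 0.154.

0.154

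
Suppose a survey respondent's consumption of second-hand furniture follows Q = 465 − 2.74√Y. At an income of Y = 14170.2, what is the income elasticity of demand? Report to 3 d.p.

At Y = 14170.2: Q = 138.834.
dQ/dY = -2.74/(2√Y) = -0.0115089 at this income.
η = (dQ/dY)·(Y/Q) = -0.0115089 × (14170.2/138.834) = -1.175.

-1.175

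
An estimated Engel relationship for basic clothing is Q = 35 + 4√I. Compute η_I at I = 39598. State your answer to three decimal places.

At I = 39598: Q = 830.970.
dQ/dI = 4/(2√I) = 0.0100506 at this income.
η = (dQ/dI)·(I/Q) = 0.0100506 × (39598/830.970) = 0.479.

0.479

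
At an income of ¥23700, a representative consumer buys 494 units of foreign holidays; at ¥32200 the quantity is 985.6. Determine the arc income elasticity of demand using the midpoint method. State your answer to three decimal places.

ΔQ = 985.6 − 494 = 491.6; midpoint Q̄ = (494 + 985.6)/2 = 739.8.
ΔI = 32200 − 23700 = 8500; midpoint Ī = (23700 + 32200)/2 = 27950.
η = (ΔQ/Q̄) ÷ (ΔI/Ī) = (491.6/739.8) ÷ (8500/27950) = 2.185.

2.185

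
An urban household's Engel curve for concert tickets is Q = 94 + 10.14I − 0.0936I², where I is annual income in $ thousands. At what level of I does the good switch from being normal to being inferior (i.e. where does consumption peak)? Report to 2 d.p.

dQ/dI = 10.14 − 0.1872I.
The good is inferior where dQ/dI < 0. Setting dQ/dI = 0 gives I = 10.14 / 0.1872 = 54.17.

54.17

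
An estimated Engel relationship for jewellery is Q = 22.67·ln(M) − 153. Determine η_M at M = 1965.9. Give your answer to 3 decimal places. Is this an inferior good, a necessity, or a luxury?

1.198 (luxury)

At M = 1965.9: Q = 18.923.
dQ/dM = 22.67/M = 0.0115316 at this income.
η = (dQ/dM)·(M/Q) = 0.0115316 × (1965.9/18.923) = 1.198.
Since η > 1, the good is a luxury.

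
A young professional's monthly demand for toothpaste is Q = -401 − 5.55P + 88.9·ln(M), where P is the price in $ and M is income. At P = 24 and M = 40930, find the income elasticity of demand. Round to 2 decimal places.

At P = 24, M = 40930: Q = 409.884.
Holding P constant, ∂Q/∂M = 88.9/M = 0.002172.
η_M = (∂Q/∂M)·(M/Q) = 0.002172 × (40930/409.884) = 0.22.

0.22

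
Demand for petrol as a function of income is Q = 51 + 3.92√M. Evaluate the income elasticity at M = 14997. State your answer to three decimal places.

At M = 14997: Q = 531.052.
dQ/dM = 3.92/(2√M) = 0.0160049 at this income.
η = (dQ/dM)·(M/Q) = 0.0160049 × (14997/531.052) = 0.452.

0.452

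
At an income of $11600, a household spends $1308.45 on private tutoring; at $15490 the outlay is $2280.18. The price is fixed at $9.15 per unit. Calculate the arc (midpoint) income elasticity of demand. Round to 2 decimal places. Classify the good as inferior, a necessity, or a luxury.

1.89 (luxury)

With a constant price, Q₁ = 1308.45/9.15 = 143.000 and Q₂ = 2280.18/9.15 = 249.200 (equivalently, work directly with expenditure since P cancels).
Midpoint %ΔQ = (2280.18 − 1308.45)/1794.32 = 0.54156; midpoint %ΔI = (15490 − 11600)/13545 = 0.28719.
η = 0.54156 / 0.28719 = 1.89.
η > 1 ⇒ luxury.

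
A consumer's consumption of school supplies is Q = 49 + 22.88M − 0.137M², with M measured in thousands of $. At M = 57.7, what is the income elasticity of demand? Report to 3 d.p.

0.447

At M = 57.7: Q = 913.0633.
dQ/dM = 22.88 − 0.274M = 7.07020.
η = (dQ/dM)·(M/Q) = 7.07020 × (57.7/913.0633) = 0.447.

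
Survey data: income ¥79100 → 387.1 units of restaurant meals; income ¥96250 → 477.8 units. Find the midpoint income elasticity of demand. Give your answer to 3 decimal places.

ΔQ = 477.8 − 387.1 = 90.7; midpoint Q̄ = (387.1 + 477.8)/2 = 432.45.
ΔI = 96250 − 79100 = 17150; midpoint Ī = (79100 + 96250)/2 = 87675.
η = (ΔQ/Q̄) ÷ (ΔI/Ī) = (90.7/432.45) ÷ (17150/87675) = 1.072.

1.072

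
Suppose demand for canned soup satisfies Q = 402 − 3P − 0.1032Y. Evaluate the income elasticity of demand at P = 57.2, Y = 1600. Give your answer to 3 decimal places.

-2.529

At P = 57.2, Y = 1600: Q = 65.280.
Holding P constant, ∂Q/∂Y = −0.1032.
η_Y = (∂Q/∂Y)·(Y/Q) = -0.1032 × (1600/65.280) = -2.529.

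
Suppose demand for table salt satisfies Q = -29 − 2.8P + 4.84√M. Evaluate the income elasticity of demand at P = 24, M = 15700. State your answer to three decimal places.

0.594

At P = 24, M = 15700: Q = 510.250.
Holding P constant, ∂Q/∂M = 4.84/(2√M) = 0.0193137.
η_M = (∂Q/∂M)·(M/Q) = 0.0193137 × (15700/510.250) = 0.594.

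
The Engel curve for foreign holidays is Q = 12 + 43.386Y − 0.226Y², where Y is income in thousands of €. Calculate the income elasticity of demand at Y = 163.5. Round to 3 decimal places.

At Y = 163.5: Q = 1064.1225.
dQ/dY = 43.386 − 0.452Y = -30.51600.
η = (dQ/dY)·(Y/Q) = -30.51600 × (163.5/1064.1225) = -4.689.

-4.689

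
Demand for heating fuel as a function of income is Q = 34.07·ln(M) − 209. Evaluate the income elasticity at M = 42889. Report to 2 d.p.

At M = 42889: Q = 154.403.
dQ/dM = 34.07/M = 0.000794376 at this income.
η = (dQ/dM)·(M/Q) = 0.000794376 × (42889/154.403) = 0.22.

0.22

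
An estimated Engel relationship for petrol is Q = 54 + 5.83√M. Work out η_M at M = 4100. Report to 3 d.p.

At M = 4100: Q = 427.302.
dQ/dM = 5.83/(2√M) = 0.0455247 at this income.
η = (dQ/dM)·(M/Q) = 0.0455247 × (4100/427.302) = 0.437.

0.437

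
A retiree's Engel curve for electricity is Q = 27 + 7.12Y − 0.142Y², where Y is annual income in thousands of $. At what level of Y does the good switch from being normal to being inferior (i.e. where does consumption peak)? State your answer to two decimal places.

25.07

dQ/dY = 7.12 − 0.284Y.
The good is inferior where dQ/dY < 0. Setting dQ/dY = 0 gives Y = 7.12 / 0.284 = 25.07.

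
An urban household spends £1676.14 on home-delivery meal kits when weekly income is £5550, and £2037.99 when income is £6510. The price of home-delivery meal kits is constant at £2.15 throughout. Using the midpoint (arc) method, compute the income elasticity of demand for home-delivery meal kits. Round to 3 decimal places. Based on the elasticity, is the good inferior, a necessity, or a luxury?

1.224 (luxury)

With a constant price, Q₁ = 1676.14/2.15 = 779.600 and Q₂ = 2037.99/2.15 = 947.902 (equivalently, work directly with expenditure since P cancels).
Midpoint %ΔQ = (2037.99 − 1676.14)/1857.07 = 0.19485; midpoint %ΔI = (6510 − 5550)/6030 = 0.15920.
η = 0.19485 / 0.15920 = 1.224.
η > 1 ⇒ luxury.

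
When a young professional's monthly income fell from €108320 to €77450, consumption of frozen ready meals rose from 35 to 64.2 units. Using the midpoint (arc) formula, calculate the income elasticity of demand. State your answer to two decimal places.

-1.77

ΔQ = 64.2 − 35 = 29.2; midpoint Q̄ = (35 + 64.2)/2 = 49.6.
ΔI = 77450 − 108320 = -30870; midpoint Ī = (108320 + 77450)/2 = 92885.
η = (ΔQ/Q̄) ÷ (ΔI/Ī) = (29.2/49.6) ÷ (-30870/92885) = -1.77.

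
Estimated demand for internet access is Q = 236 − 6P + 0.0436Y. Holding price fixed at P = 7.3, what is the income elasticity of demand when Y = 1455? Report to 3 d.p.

At P = 7.3, Y = 1455: Q = 255.638.
Holding P constant, ∂Q/∂Y = 0.0436.
η_Y = (∂Q/∂Y)·(Y/Q) = 0.0436 × (1455/255.638) = 0.248.

0.248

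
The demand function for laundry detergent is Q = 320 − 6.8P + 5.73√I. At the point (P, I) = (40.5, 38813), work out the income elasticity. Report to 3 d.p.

0.481

At P = 40.5, I = 38813: Q = 1173.468.
Holding P constant, ∂Q/∂I = 5.73/(2√I) = 0.0145424.
η_I = (∂Q/∂I)·(I/Q) = 0.0145424 × (38813/1173.468) = 0.481.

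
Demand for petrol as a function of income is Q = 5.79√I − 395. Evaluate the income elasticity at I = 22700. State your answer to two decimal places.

0.91

At I = 22700: Q = 477.351.
dQ/dI = 5.79/(2√I) = 0.0192148 at this income.
η = (dQ/dI)·(I/Q) = 0.0192148 × (22700/477.351) = 0.91.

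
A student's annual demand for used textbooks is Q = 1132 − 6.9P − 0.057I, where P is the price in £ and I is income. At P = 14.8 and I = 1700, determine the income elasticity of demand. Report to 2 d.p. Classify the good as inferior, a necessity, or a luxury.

At P = 14.8, I = 1700: Q = 932.980.
Holding P constant, ∂Q/∂I = −0.057.
η_I = (∂Q/∂I)·(I/Q) = -0.057 × (1700/932.980) = -0.10.
Since η < 0, this is an inferior good.

-0.10 (inferior good)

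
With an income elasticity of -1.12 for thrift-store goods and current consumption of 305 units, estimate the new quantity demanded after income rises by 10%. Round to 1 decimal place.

%ΔQ ≈ η × %ΔI = -1.12 × 10% = -11.2%.
New Q ≈ 305 × (1 − 0.112) = 270.8.

270.8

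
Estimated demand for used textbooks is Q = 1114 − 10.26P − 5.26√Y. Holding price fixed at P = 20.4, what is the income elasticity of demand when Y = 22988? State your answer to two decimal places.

At P = 20.4, Y = 22988: Q = 107.186.
Holding P constant, ∂Q/∂Y = -5.26/(2√Y) = -0.0173462.
η_Y = (∂Q/∂Y)·(Y/Q) = -0.0173462 × (22988/107.186) = -3.72.

-3.72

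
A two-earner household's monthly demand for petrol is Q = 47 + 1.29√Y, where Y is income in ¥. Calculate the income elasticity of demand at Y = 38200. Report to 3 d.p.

At Y = 38200: Q = 299.128.
dQ/dY = 1.29/(2√Y) = 0.00330011 at this income.
η = (dQ/dY)·(Y/Q) = 0.00330011 × (38200/299.128) = 0.421.

0.421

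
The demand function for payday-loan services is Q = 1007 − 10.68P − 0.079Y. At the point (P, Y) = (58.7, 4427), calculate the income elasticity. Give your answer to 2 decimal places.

At P = 58.7, Y = 4427: Q = 30.351.
Holding P constant, ∂Q/∂Y = −0.079.
η_Y = (∂Q/∂Y)·(Y/Q) = -0.079 × (4427/30.351) = -11.52.

-11.52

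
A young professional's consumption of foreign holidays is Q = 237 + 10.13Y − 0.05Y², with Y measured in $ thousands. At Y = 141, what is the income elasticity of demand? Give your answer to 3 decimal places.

-0.834

At Y = 141: Q = 671.2800.
dQ/dY = 10.13 − 0.1Y = -3.97000.
η = (dQ/dY)·(Y/Q) = -3.97000 × (141/671.2800) = -0.834.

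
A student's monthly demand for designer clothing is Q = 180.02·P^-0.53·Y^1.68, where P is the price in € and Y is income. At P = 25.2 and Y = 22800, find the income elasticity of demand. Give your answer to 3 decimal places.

1.680

For a multiplicative demand Q = A·P^α·Y^β, the income elasticity is β everywhere.
Here β = 1.68, so η = 1.680.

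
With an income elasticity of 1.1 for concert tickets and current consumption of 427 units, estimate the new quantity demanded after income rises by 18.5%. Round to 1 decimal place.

%ΔQ ≈ η × %ΔI = 1.1 × 18.5% = 20.35%.
New Q ≈ 427 × (1 + 0.2035) = 513.9.

513.9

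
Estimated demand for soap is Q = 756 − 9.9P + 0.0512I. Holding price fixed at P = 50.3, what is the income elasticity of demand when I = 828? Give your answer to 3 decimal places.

At P = 50.3, I = 828: Q = 300.424.
Holding P constant, ∂Q/∂I = 0.0512.
η_I = (∂Q/∂I)·(I/Q) = 0.0512 × (828/300.424) = 0.141.

0.141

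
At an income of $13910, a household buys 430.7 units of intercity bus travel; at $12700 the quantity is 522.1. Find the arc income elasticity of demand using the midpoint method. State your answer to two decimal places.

ΔQ = 522.1 − 430.7 = 91.4; midpoint Q̄ = (430.7 + 522.1)/2 = 476.4.
ΔI = 12700 − 13910 = -1210; midpoint Ī = (13910 + 12700)/2 = 13305.
η = (ΔQ/Q̄) ÷ (ΔI/Ī) = (91.4/476.4) ÷ (-1210/13305) = -2.11.

-2.11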